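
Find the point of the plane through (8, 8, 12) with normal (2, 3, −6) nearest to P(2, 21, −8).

The perpendicular from P has direction n = (2, 3, −6): r = (2, 21, −8) + t(2, 3, −6).
Substitute into the plane: n·(P + tn) = -32 gives 115 + 49t = -32, so t = -3.
Foot = (2, 21, −8) + (-3)·(2, 3, −6) = (−4, 12, 10).

(-4, 12, 10)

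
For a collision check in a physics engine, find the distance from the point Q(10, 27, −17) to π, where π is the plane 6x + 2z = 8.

9/√10

Normal vector n = (6, 0, 2), and n·(10, 27, −17) − 8 = 18.
|n| = √(36 + 0 + 4) = 2√10, so the distance is |18|/(2√10) = 9/√10.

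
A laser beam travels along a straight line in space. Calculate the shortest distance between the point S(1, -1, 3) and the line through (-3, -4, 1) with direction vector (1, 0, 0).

Direction vector d = (1, 0, 0).
AP = (4, 3, 2), and AP × d = (0, 2, -3).
|AP × d|² = 13 and |d|² = 1, so the distance is √13.

√13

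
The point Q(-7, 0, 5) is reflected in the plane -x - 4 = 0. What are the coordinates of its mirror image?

n = (-1, 0, 0), |n|² = 1, n·Q − 4 = 3, so t = 3/1 = 3.
Foot F = Q − 3·n = (-4, 0, 5); the reflection is 2F − Q = (-1, 0, 5).

(-1, 0, 5)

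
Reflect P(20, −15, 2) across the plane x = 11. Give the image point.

With n = (1, 0, 0), the signed offset is (n·P − 11)/|n|² = 9/1 = 9.
P' = P − 2t·n = (20, −15, 2) − 18·(1, 0, 0) = (2, −15, 2).

(2, -15, 2)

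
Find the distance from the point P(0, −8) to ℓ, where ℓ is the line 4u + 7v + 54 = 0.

The normal to the line is n = (4, 7) with |n| = √65.
|n·P − (-54)| = |-56 − (-54)| = 2, so the distance is 2/√65.

2√65/65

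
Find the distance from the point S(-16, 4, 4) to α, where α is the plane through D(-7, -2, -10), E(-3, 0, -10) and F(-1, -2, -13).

DE = (4, 2, 0) and DF = (6, 0, -3), so a normal is n = DE × DF = (-6, 12, -12).
n = (-6, 12, -12); n·P − 138 = -42; |n| = 18; distance = 42/18 = 7/3.

7/3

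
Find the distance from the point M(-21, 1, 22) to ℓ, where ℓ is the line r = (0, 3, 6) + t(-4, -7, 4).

Direction vector d = (-4, -7, 4).
AP = (-21, -2, 16); AP·d = 162, |AP|² = 701, |d|² = 81.
distance² = |AP|² − (AP·d)²/|d|² = 701 − 26244/81 = 377, so the distance is √377.

√377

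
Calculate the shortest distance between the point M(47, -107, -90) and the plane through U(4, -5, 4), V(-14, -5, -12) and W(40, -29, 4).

2

UV = (-18, 0, -16) and UW = (36, -24, 0), so a normal is n = UV × UW = (-384, -576, 432).
Then n·(47, -107, -90) - 3072 = 1632.
|n| = √(147456 + 331776 + 186624) = 816, so the distance is |1632|/816 = 2.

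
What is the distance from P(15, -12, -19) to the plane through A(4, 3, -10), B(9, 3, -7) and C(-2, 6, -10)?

AB = (5, 0, 3) and AC = (-6, 3, 0), so a normal is n = AB × AC = (-9, -18, 15).
Then n·(15, -12, -19) - (-240) = 36.
|n| = √(81 + 324 + 225) = 3√70, so the distance is |36|/(3√70) = 12/√70.

6√70/35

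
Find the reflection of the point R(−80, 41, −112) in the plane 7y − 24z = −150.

(-80, -29, 128)

n = (0, 7, −24), |n|² = 625, n·R − (-150) = 3125, so t = 3125/625 = 5.
Foot F = R − 5·n = (−80, 6, 8); the reflection is 2F − R = (−80, −29, 128).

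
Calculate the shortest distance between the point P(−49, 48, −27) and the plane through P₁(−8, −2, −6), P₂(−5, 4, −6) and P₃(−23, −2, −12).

P₁P₂ = (3, 6, 0) and P₁P₃ = (−15, 0, −6), so a normal is n = P₁P₂ × P₁P₃ = (−36, 18, 90).
d = |(-36)·(-49) + 18·48 + 90·(-27) − (-288)| / √(1296 + 324 + 8100) = |486| / (18√30) = 27/√30.

9√30/10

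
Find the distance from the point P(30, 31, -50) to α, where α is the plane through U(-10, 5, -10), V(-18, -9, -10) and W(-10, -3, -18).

16/9

UV = (-8, -14, 0) and UW = (0, -8, -8), so a normal is n = UV × UW = (112, -64, 64).
d = |112·30 + (-64)·31 + 64·(-50) − (-2080)| / √(12544 + 4096 + 4096) = |256| / 144 = 16/9.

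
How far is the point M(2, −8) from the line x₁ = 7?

5

d = |1·2 + 0·(-8) − 7| / √(1 + 0) = |-5|/1 = 5.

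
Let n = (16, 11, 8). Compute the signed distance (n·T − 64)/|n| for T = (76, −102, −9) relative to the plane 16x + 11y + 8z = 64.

-2

n·T − 64 = -42.
|n| = 21, so the signed distance is -42/21 = -2.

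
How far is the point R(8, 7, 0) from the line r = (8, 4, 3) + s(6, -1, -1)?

3√2

Direction vector d = (6, -1, -1).
AP = (0, 3, -3); AP·d = 0, |AP|² = 18, |d|² = 38.
distance² = |AP|² − (AP·d)²/|d|² = 18 − 0/38 = 18, so the distance is 3√2.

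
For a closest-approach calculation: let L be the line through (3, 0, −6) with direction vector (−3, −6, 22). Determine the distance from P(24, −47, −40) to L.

Direction vector d = (−3, −6, 22).
AP = (21, −47, −34); AP·d = -529, |AP|² = 3806, |d|² = 529.
distance² = |AP|² − (AP·d)²/|d|² = 3806 − 279841/529 = 3277, so the distance is √3277.

√3277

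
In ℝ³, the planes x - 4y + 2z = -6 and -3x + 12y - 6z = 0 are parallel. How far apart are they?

2√21/7

Divide the second equation by -3 to match normals: x - 4y + 2z = 0.
Both planes have normal n = (1, -4, 2), |n| = √21. Any point on the first plane is at distance |0 − (-6)|/|n| = 6/√21 = 2√21/7 from the second.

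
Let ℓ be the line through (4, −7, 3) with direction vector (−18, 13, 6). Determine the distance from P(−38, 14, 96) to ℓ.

Direction vector d = (−18, 13, 6).
AP = (−42, 21, 93), and AP × d = (−1083, −1422, −168).
|AP × d|² = 3223197 and |d|² = 529, so the distance is √(3223197/529) = √6093 = 3√677.

3√677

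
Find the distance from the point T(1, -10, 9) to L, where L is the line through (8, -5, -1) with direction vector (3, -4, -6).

Direction vector d = (3, -4, -6).
AP = (-7, -5, 10); AP·d = -61, |AP|² = 174, |d|² = 61.
distance² = |AP|² − (AP·d)²/|d|² = 174 − 3721/61 = 113, so the distance is √113.

√113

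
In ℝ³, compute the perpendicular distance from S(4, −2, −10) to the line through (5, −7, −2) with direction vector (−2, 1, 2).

9

Direction vector d = (−2, 1, 2).
AP = (−1, 5, −8); AP·d = -9, |AP|² = 90, |d|² = 9.
distance² = |AP|² − (AP·d)²/|d|² = 90 − 81/9 = 81, so the distance is 9.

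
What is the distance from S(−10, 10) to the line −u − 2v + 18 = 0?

8√5/5

d = |(-1)·(-10) + (-2)·10 − (-18)| / √(1 + 4) = |8|/√5 = 8/√5.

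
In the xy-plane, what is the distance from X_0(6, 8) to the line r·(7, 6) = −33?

The normal to the line is n = (7, 6) with |n| = √85.
|n·X_0 − (-33)| = |90 − (-33)| = 123, so the distance is 123/√85.

123/√85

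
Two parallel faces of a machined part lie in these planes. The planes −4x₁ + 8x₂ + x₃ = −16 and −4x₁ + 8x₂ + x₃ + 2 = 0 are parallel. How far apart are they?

14/9

With common normal n = (−4, 8, 1) (|n| = 9), the distance is |(-16) − (-2)|/|n| = 14/9.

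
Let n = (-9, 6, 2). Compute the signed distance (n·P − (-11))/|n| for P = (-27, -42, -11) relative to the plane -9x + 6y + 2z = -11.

n·P − (-11) = -20.
|n| = 11, so the signed distance is -20/11.

-20/11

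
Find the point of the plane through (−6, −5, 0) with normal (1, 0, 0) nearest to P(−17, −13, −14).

(-6, -13, -14)

The perpendicular from P has direction n = (1, 0, 0): r = (−17, −13, −14) + λ(1, 0, 0).
Substitute into the plane: n·(P + λn) = -6 gives -17 + 1λ = -6, so λ = 11.
Foot = (−17, −13, −14) + 11·(1, 0, 0) = (−6, −13, −14).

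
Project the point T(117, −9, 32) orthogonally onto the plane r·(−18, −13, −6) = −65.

n = (−18, −13, −6), |n|² = 529, and n·T − (-65) = -2116.
t = -2116/529 = -4, so the foot is T − t·n = (117, −9, 32) − (-4)·(−18, −13, −6) = (45, −61, 8).

(45, -61, 8)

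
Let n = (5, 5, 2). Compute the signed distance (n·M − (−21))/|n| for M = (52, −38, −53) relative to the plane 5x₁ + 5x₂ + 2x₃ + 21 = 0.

n·M − (-21) = -15.
|n| = 3√6, so the signed distance is -5/√6.

-5/√6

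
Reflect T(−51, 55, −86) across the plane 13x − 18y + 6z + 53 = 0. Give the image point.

(53, -89, -38)

With n = (13, −18, 6), the signed offset is (n·T − (-53))/|n|² = -2116/529 = -4.
T' = T − 2t·n = (−51, 55, −86) − (-8)·(13, −18, 6) = (53, −89, −38).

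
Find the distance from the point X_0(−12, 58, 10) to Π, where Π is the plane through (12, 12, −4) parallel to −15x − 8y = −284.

8/17

Parallel planes share the normal n = (−15, −8, 0); since (12, 12, −4) lies on the plane, its equation is −15x − 8y = -276.
Then n·(−12, 58, 10) − (−276) = −8.
|n| = √(225 + 64 + 0) = 17, so the distance is |-8|/17 = 8/17.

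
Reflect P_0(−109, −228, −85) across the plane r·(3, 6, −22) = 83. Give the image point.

n = (3, 6, −22), |n|² = 529, n·P_0 − 83 = 92, so t = 92/529 = 4/23.
Foot F = P_0 − (4/23)·n = (−2519/23, −5268/23, −1867/23); the reflection is 2F − P_0 = (−2531/23, −5292/23, −1779/23).

(-2531/23, -5292/23, -1779/23)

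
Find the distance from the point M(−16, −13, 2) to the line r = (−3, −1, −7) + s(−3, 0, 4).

Direction vector d = (−3, 0, 4).
AP = (−13, −12, 9), and AP × d = (−48, 25, −36).
|AP × d|² = 4225 and |d|² = 25, so the distance is √(4225/25) = √169 = 13.

13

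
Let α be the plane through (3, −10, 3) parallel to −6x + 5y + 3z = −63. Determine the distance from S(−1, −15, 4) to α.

Parallel planes share the normal n = (−6, 5, 3); since (3, −10, 3) lies on the plane, its equation is −6x + 5y + 3z = -59.
n = (−6, 5, 3); n·P − (-59) = 2; |n| = √70; distance = 2/√70.

2/√70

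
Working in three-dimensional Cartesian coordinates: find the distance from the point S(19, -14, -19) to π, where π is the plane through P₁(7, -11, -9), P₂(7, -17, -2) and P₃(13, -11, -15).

9/11

P₁P₂ = (0, -6, 7) and P₁P₃ = (6, 0, -6), so a normal is n = P₁P₂ × P₁P₃ = (36, 42, 36).
Then n·(19, -14, -19) - (-534) = -54.
|n| = √(1296 + 1764 + 1296) = 66, so the distance is |-54|/66 = 9/11.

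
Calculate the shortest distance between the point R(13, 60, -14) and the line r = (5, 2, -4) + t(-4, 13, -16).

42

Direction vector d = (-4, 13, -16).
AP = (8, 58, -10), and AP × d = (-798, 168, 336).
|AP × d|² = 777924 and |d|² = 441, so the distance is √(777924/441) = √1764 = 42.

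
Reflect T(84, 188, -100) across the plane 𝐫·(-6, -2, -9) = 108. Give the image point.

n = (-6, -2, -9), |n|² = 121, n·T − 108 = -88, so t = -88/121 = -8/11.
Foot F = T − (-8/11)·n = (876/11, 2052/11, -1172/11); the reflection is 2F − T = (828/11, 2036/11, -1244/11).

(828/11, 2036/11, -1244/11)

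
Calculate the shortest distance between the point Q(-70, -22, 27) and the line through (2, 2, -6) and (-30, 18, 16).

24√5

A direction vector is d = (-32, 16, 22).
AP = (-72, -24, 33); AP·d = 2646, |AP|² = 6849, |d|² = 1764.
distance² = |AP|² − (AP·d)²/|d|² = 6849 − 7001316/1764 = 2880, so the distance is 24√5.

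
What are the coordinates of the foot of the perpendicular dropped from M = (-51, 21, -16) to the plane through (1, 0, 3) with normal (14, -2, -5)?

The perpendicular from M has direction n = (14, -2, -5): r = (-51, 21, -16) + μ(14, -2, -5).
Substitute into the plane: n·(M + μn) = -1 gives -676 + 225μ = -1, so μ = 3.
Foot = (-51, 21, -16) + 3·(14, -2, -5) = (-9, 15, -31).

(-9, 15, -31)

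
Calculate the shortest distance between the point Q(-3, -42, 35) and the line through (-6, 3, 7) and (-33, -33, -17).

A direction vector is d = (-27, -36, -24).
AP = (3, -45, 28); AP·d = 867, |AP|² = 2818, |d|² = 2601.
distance² = |AP|² − (AP·d)²/|d|² = 2818 − 751689/2601 = 2529, so the distance is 3√281.

3√281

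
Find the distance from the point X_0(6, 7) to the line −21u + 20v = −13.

The normal to the line is n = (−21, 20) with |n| = 29.
|n·X_0 − (-13)| = |14 − (-13)| = 27, so the distance is 27/29.

27/29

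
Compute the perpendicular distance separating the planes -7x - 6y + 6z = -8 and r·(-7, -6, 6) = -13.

Both planes have normal n = (-7, -6, 6), |n| = 11. Any point on the first plane is at distance |(-13) − (-8)|/|n| = 5/11 from the second.

5/11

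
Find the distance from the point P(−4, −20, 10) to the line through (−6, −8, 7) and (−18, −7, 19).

√157

A direction vector is d = (−12, 1, 12).
AP = (2, −12, 3); AP·d = 0, |AP|² = 157, |d|² = 289.
distance² = |AP|² − (AP·d)²/|d|² = 157 − 0/289 = 157, so the distance is √157.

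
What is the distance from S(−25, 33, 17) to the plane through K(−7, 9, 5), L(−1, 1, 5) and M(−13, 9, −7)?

KL = (6, −8, 0) and KM = (−6, 0, −12), so a normal is n = KL × KM = (96, 72, −48).
Then n·(−25, 33, 17) − (−264) = −576.
|n| = √(9216 + 5184 + 2304) = 24√29, so the distance is |-576|/(24√29) = 24/√29.

24√29/29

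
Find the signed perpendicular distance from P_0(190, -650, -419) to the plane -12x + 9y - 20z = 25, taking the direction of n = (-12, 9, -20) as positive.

n·P_0 − 25 = 225.
|n| = 25, so the signed distance is 225/25 = 9.

9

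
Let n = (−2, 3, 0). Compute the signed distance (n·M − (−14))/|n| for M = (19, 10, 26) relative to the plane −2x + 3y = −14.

n·M − (-14) = 6.
|n| = √13, so the signed distance is 6√13/13.

6√13/13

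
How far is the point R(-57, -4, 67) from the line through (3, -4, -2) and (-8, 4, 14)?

3√145

A direction vector is d = (-11, 8, 16).
AP = (-60, 0, 69); AP·d = 1764, |AP|² = 8361, |d|² = 441.
distance² = |AP|² − (AP·d)²/|d|² = 8361 − 3111696/441 = 1305, so the distance is 3√145.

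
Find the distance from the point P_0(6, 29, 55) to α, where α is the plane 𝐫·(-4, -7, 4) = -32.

Normal vector n = (-4, -7, 4), and n·(6, 29, 55) - (-32) = 25.
|n| = √(16 + 49 + 16) = 9, so the distance is |25|/9 = 25/9.

25/9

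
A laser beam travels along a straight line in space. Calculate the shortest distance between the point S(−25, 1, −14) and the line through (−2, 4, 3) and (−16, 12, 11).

A direction vector is d = (−14, 8, 8).
AP = (−23, −3, −17); AP·d = 162, |AP|² = 827, |d|² = 324.
distance² = |AP|² − (AP·d)²/|d|² = 827 − 26244/324 = 746, so the distance is √746.

√746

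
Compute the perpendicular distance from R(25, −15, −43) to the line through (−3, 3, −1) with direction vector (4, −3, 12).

6√61

Direction vector d = (4, −3, 12).
AP = (28, −18, −42); AP·d = -338, |AP|² = 2872, |d|² = 169.
distance² = |AP|² − (AP·d)²/|d|² = 2872 − 114244/169 = 2196, so the distance is 6√61.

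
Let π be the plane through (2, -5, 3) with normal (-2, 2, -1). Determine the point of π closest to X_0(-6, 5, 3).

The perpendicular from X_0 has direction n = (-2, 2, -1): r = (-6, 5, 3) + μ(-2, 2, -1).
Substitute into the plane: n·(X_0 + μn) = -17 gives 19 + 9μ = -17, so μ = -4.
Foot = (-6, 5, 3) + (-4)·(-2, 2, -1) = (2, -3, 7).

(2, -3, 7)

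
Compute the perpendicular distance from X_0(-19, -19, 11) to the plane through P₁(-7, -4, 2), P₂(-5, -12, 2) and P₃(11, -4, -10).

9/√53

P₁P₂ = (2, -8, 0) and P₁P₃ = (18, 0, -12), so a normal is n = P₁P₂ × P₁P₃ = (96, 24, 144).
d = |96·(-19) + 24·(-19) + 144·11 − (-480)| / √(9216 + 576 + 20736) = |-216| / (24√53) = 9√53/53.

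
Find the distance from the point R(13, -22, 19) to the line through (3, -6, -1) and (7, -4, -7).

2√133

A direction vector is d = (4, 2, -6).
AP = (10, -16, 20); AP·d = -112, |AP|² = 756, |d|² = 56.
distance² = |AP|² − (AP·d)²/|d|² = 756 − 12544/56 = 532, so the distance is 2√133.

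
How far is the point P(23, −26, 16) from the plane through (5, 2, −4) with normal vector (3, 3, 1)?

10/√19

The plane has equation n·(r − (5, 2, −4)) = 0, i.e. n·r = 17.
n = (3, 3, 1); n·P − 17 = -10; |n| = √19; distance = 10/√19.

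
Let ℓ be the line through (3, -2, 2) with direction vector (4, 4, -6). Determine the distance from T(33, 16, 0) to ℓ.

2√154

Direction vector d = (4, 4, -6).
AP = (30, 18, -2), and AP × d = (-100, 172, 48).
|AP × d|² = 41888 and |d|² = 68, so the distance is √(41888/68) = √616 = 2√154.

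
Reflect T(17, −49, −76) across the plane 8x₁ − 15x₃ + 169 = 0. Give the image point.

n = (8, 0, −15), |n|² = 289, n·T − (-169) = 1445, so t = 1445/289 = 5.
Foot F = T − 5·n = (−23, −49, −1); the reflection is 2F − T = (−63, −49, 74).

(-63, -49, 74)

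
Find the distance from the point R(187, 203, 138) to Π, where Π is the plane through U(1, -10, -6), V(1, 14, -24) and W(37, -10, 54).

UV = (0, 24, -18) and UW = (36, 0, 60), so a normal is n = UV × UW = (1440, -648, -864).
Then n·(187, 203, 138) - 13104 = 5400.
|n| = √(2073600 + 419904 + 746496) = 1800, so the distance is |5400|/1800 = 3.

3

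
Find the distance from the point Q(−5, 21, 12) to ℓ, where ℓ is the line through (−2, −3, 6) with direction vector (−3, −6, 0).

Direction vector d = (−3, −6, 0).
AP = (−3, 24, 6), and AP × d = (36, −18, 90).
|AP × d|² = 9720 and |d|² = 45, so the distance is √(9720/45) = √216 = 6√6.

6√6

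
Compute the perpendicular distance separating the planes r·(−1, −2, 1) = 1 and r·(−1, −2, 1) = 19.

Both planes have normal n = (−1, −2, 1), |n| = √6. Any point on the first plane is at distance |19 − 1|/|n| = 18/√6 = 3√6 from the second.

3√6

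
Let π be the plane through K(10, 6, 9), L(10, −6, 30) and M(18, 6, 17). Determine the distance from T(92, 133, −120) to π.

KL = (0, −12, 21) and KM = (8, 0, 8), so a normal is n = KL × KM = (−96, 168, 96).
Then n·(92, 133, −120) − 912 = 1080.
|n| = √(9216 + 28224 + 9216) = 216, so the distance is |1080|/216 = 5.

5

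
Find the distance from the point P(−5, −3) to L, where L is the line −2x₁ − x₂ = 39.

The normal to the line is n = (−2, −1) with |n| = √5.
|n·P − 39| = |13 − 39| = 26, so the distance is 26/√5.

26√5/5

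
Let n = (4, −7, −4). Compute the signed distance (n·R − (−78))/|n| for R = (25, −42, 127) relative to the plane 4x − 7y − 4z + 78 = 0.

-4

n·R − (-78) = -36.
|n| = 9, so the signed distance is -36/9 = -4.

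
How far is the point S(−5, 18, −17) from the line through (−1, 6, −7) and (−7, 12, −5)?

2√46

A direction vector is d = (−6, 6, 2).
AP = (−4, 12, −10), and AP × d = (84, 68, 48).
|AP × d|² = 13984 and |d|² = 76, so the distance is √(13984/76) = √184 = 2√46.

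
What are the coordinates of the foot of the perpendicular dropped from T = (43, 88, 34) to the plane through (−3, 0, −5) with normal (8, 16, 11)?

(3, 8, -21)

The perpendicular from T has direction n = (8, 16, 11): r = (43, 88, 34) + μ(8, 16, 11).
Substitute into the plane: n·(T + μn) = -79 gives 2126 + 441μ = -79, so μ = -5.
Foot = (43, 88, 34) + (-5)·(8, 16, 11) = (3, 8, −21).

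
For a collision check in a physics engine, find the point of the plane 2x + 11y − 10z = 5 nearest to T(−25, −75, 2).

(-17, -31, -38)

n = (2, 11, −10), |n|² = 225, and n·T − 5 = -900.
t = -900/225 = -4, so the foot is T − t·n = (−25, −75, 2) − (-4)·(2, 11, −10) = (−17, −31, −38).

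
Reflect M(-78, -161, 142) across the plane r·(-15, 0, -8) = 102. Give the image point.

(-1446/17, -161, 2350/17)

With n = (-15, 0, -8), the signed offset is (n·M − 102)/|n|² = -68/289 = -4/17.
M' = M − 2t·n = (-78, -161, 142) − (-8/17)·(-15, 0, -8) = (-1446/17, -161, 2350/17).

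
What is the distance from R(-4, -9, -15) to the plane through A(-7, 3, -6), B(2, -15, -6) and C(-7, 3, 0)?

6√5/5

AB = (9, -18, 0) and AC = (0, 0, 6), so a normal is n = AB × AC = (-108, -54, 0).
Then n·(-4, -9, -15) - 594 = 324.
|n| = √(11664 + 2916 + 0) = 54√5, so the distance is |324|/(54√5) = 6√5/5.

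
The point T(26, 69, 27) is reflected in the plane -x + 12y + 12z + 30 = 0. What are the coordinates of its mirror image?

(34, -27, -69)

With n = (-1, 12, 12), the signed offset is (n·T − (-30))/|n|² = 1156/289 = 4.
T' = T − 2t·n = (26, 69, 27) − 8·(-1, 12, 12) = (34, -27, -69).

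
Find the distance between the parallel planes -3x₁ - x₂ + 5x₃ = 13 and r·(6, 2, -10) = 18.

Divide the second equation by -2 to match normals: -3x₁ - x₂ + 5x₃ = -9.
With common normal n = (-3, -1, 5) (|n| = √35), the distance is |13 − (-9)|/|n| = 22/√35.

22/√35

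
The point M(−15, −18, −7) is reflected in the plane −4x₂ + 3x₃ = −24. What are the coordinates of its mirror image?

(-15, 6, -25)

With n = (0, −4, 3), the signed offset is (n·M − (-24))/|n|² = 75/25 = 3.
M' = M − 2t·n = (−15, −18, −7) − 6·(0, −4, 3) = (−15, 6, −25).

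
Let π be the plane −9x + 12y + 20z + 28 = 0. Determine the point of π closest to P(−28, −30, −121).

n = (−9, 12, 20), |n|² = 625, and n·P − (-28) = -2500.
t = -2500/625 = -4, so the foot is P − t·n = (−28, −30, −121) − (-4)·(−9, 12, 20) = (−64, 18, −41).

(-64, 18, -41)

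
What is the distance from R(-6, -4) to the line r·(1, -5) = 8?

d = |1·(-6) + (-5)·(-4) − 8| / √(1 + 25) = |6|/√26 = 3√26/13.

6/√26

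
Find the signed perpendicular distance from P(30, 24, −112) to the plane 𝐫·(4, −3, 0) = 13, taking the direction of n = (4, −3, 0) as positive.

7

n·P − 13 = 35.
|n| = 5, so the signed distance is 35/5 = 7.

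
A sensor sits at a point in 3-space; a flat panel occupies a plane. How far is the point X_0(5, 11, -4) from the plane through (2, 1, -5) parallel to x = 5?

Parallel planes share the normal n = (1, 0, 0); since (2, 1, -5) lies on the plane, its equation is x = 2.
Then n·(5, 11, -4) - 2 = 3.
|n| = √(1 + 0 + 0) = 1, so the distance is |3|/1 = 3.

3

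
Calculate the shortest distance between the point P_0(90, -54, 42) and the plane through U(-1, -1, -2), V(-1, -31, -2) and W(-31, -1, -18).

UV = (0, -30, 0) and UW = (-30, 0, -16), so a normal is n = UV × UW = (480, 0, -900).
Then n·(90, -54, 42) - 1320 = 4080.
|n| = √(230400 + 0 + 810000) = 1020, so the distance is |4080|/1020 = 4.

4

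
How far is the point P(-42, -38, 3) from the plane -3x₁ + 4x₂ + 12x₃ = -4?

Normal vector n = (-3, 4, 12), and n·(-42, -38, 3) - (-4) = 14.
|n| = √(9 + 16 + 144) = 13, so the distance is |14|/13 = 14/13.

14/13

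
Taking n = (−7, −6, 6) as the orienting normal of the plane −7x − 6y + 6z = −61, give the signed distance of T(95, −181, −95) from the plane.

-8

n·T − (-61) = -88.
|n| = 11, so the signed distance is -88/11 = -8.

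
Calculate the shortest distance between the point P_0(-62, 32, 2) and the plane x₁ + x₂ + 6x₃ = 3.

Normal vector n = (1, 1, 6), and n·(-62, 32, 2) - 3 = -21.
|n| = √(1 + 1 + 36) = √38, so the distance is |-21|/√38 = 21/√38.

21√38/38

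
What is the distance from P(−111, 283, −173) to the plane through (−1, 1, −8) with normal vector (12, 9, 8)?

6

The plane has equation n·(r − (−1, 1, −8)) = 0, i.e. n·r = -67.
Then n·(−111, 283, −173) − (−67) = −102.
|n| = √(144 + 81 + 64) = 17, so the distance is |-102|/17 = 6.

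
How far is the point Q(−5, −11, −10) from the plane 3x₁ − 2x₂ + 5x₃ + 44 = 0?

Normal vector n = (3, −2, 5), and n·(−5, −11, −10) − (−44) = 1.
|n| = √(9 + 4 + 25) = √38, so the distance is |1|/√38 = 1/√38.

1/√38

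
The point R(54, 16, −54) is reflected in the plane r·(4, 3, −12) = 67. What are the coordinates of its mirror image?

(14, -14, 66)

n = (4, 3, −12), |n|² = 169, n·R − 67 = 845, so t = 845/169 = 5.
Foot F = R − 5·n = (34, 1, 6); the reflection is 2F − R = (14, −14, 66).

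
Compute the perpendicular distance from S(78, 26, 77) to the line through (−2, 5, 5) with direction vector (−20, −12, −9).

45

Direction vector d = (−20, −12, −9).
AP = (80, 21, 72), and AP × d = (675, −720, −540).
|AP × d|² = 1265625 and |d|² = 625, so the distance is √(1265625/625) = √2025 = 45.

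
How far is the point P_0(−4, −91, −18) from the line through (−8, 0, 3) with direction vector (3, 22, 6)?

Direction vector d = (3, 22, 6).
AP = (4, −91, −21), and AP × d = (−84, −87, 361).
|AP × d|² = 144946 and |d|² = 529, so the distance is √(144946/529) = √274.

√274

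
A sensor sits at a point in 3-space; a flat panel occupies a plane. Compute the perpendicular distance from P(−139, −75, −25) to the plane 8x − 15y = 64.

3

Normal vector n = (8, −15, 0), and n·(−139, −75, −25) − 64 = −51.
|n| = √(64 + 225 + 0) = 17, so the distance is |-51|/17 = 3.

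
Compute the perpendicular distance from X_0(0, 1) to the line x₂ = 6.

5

The normal to the line is n = (0, 1) with |n| = 1.
|n·X_0 − 6| = |1 − 6| = 5, so the distance is 5/1 = 5.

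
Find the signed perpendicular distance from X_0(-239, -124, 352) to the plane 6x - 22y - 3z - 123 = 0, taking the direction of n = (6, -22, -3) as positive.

n·X_0 − 123 = 115.
|n| = 23, so the signed distance is 115/23 = 5.

5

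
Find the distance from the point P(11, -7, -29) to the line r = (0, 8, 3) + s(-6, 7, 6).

Direction vector d = (-6, 7, 6).
AP = (11, -15, -32), and AP × d = (134, 126, -13).
|AP × d|² = 34001 and |d|² = 121, so the distance is √(34001/121) = √281.

√281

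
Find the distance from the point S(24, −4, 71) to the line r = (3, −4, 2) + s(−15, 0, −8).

Direction vector d = (−15, 0, −8).
AP = (21, 0, 69); AP·d = -867, |AP|² = 5202, |d|² = 289.
distance² = |AP|² − (AP·d)²/|d|² = 5202 − 751689/289 = 2601, so the distance is 51.

51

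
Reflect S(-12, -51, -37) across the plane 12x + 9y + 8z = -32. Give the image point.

n = (12, 9, 8), |n|² = 289, n·S − (-32) = -867, so t = -867/289 = -3.
Foot F = S − (-3)·n = (24, -24, -13); the reflection is 2F − S = (60, 3, 11).

(60, 3, 11)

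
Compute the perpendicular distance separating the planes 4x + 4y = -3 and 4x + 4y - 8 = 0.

11√2/8

With common normal n = (4, 4, 0) (|n| = 4√2), the distance is |(-3) − 8|/|n| = 11/(4√2) = 11√2/8.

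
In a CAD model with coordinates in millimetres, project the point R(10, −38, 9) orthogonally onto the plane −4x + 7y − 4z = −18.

n = (−4, 7, −4), |n|² = 81, and n·R − (-18) = -324.
t = -324/81 = -4, so the foot is R − t·n = (10, −38, 9) − (-4)·(−4, 7, −4) = (−6, −10, −7).

(-6, -10, -7)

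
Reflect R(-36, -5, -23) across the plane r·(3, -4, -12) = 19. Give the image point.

(-42, 3, 1)

n = (3, -4, -12), |n|² = 169, n·R − 19 = 169, so t = 169/169 = 1.
Foot F = R − 1·n = (-39, -1, -11); the reflection is 2F − R = (-42, 3, 1).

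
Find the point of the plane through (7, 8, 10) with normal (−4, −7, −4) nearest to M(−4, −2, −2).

n = (−4, −7, −4), |n|² = 81, and n·M − (-124) = 162.
t = 162/81 = 2, so the foot is M − t·n = (−4, −2, −2) − 2·(−4, −7, −4) = (4, 12, 6).

(4, 12, 6)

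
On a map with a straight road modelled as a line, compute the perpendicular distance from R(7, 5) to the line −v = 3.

d = |0·7 + (-1)·5 − 3| / √(0 + 1) = |-8|/1 = 8.

8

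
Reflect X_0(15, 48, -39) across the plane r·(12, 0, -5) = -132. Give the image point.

(-57, 48, -9)

n = (12, 0, -5), |n|² = 169, n·X_0 − (-132) = 507, so t = 507/169 = 3.
Foot F = X_0 − 3·n = (-21, 48, -24); the reflection is 2F − X_0 = (-57, 48, -9).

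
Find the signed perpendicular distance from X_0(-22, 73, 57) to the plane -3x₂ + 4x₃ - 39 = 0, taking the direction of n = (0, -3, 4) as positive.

n·X_0 − 39 = -30.
|n| = 5, so the signed distance is -30/5 = -6.

-6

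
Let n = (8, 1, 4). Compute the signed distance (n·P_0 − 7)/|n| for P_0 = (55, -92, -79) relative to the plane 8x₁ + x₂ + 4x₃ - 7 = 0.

n·P_0 − 7 = 25.
|n| = 9, so the signed distance is 25/9.

25/9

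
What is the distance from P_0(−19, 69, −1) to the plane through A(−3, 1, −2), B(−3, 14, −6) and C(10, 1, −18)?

AB = (0, 13, −4) and AC = (13, 0, −16), so a normal is n = AB × AC = (−208, −52, −169).
Then n·(−19, 69, −1) − 910 = −377.
|n| = √(43264 + 2704 + 28561) = 273, so the distance is |-377|/273 = 29/21.

29/21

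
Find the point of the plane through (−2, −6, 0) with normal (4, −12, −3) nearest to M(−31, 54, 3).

n = (4, −12, −3), |n|² = 169, and n·M − 64 = -845.
t = -845/169 = -5, so the foot is M − t·n = (−31, 54, 3) − (-5)·(4, −12, −3) = (−11, −6, −12).

(-11, -6, -12)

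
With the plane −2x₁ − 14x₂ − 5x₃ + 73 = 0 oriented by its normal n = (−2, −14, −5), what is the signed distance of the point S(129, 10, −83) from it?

n·S − (-73) = 90.
|n| = 15, so the signed distance is 90/15 = 6.

6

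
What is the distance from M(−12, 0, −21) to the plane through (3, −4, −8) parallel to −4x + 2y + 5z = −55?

√5/5

Parallel planes share the normal n = (−4, 2, 5); since (3, −4, −8) lies on the plane, its equation is −4x + 2y + 5z = -60.
n = (−4, 2, 5); n·P − (-60) = 3; |n| = 3√5; distance = 3/(3√5) = 1/√5.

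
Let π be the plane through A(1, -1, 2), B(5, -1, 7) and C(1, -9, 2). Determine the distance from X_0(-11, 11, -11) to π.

8/√41

AB = (4, 0, 5) and AC = (0, -8, 0), so a normal is n = AB × AC = (40, 0, -32).
Then n·(-11, 11, -11) - (-24) = -64.
|n| = √(1600 + 0 + 1024) = 8√41, so the distance is |-64|/(8√41) = 8√41/41.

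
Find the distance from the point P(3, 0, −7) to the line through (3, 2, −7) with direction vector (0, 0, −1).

2

Direction vector d = (0, 0, −1).
AP = (0, −2, 0), and AP × d = (2, 0, 0).
|AP × d|² = 4 and |d|² = 1, so the distance is √4 = 2.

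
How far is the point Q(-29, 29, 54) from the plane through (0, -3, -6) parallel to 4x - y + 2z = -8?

4√21/3

Parallel planes share the normal n = (4, -1, 2); since (0, -3, -6) lies on the plane, its equation is 4x - y + 2z = -9.
n = (4, -1, 2); n·P − (-9) = -28; |n| = √21; distance = 28/√21.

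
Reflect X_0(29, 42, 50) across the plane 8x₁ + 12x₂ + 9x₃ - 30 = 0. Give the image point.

With n = (8, 12, 9), the signed offset is (n·X_0 − 30)/|n|² = 1156/289 = 4.
X_0' = X_0 − 2t·n = (29, 42, 50) − 8·(8, 12, 9) = (-35, -54, -22).

(-35, -54, -22)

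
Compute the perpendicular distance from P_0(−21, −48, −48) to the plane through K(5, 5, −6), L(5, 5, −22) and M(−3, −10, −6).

KL = (0, 0, −16) and KM = (−8, −15, 0), so a normal is n = KL × KM = (−240, 128, 0).
Then n·(−21, −48, −48) − (−560) = −544.
|n| = √(57600 + 16384 + 0) = 272, so the distance is |-544|/272 = 2.

2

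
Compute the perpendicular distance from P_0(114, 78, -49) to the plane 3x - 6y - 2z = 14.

6

d = |3·114 + (-6)·78 + (-2)·(-49) − 14| / √(9 + 36 + 4) = |-42| / 7 = 6.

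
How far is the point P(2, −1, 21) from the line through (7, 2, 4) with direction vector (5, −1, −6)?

Direction vector d = (5, −1, −6).
AP = (−5, −3, 17), and AP × d = (35, 55, 20).
|AP × d|² = 4650 and |d|² = 62, so the distance is √(4650/62) = √75 = 5√3.

5√3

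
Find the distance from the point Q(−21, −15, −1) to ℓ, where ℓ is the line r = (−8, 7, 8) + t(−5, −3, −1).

Direction vector d = (−5, −3, −1).
AP = (−13, −22, −9); AP·d = 140, |AP|² = 734, |d|² = 35.
distance² = |AP|² − (AP·d)²/|d|² = 734 − 19600/35 = 174, so the distance is √174.

√174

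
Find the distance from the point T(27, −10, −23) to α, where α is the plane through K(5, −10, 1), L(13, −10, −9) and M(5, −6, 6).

KL = (8, 0, −10) and KM = (0, 4, 5), so a normal is n = KL × KM = (40, −40, 32).
Then n·(27, −10, −23) − 632 = 112.
|n| = √(1600 + 1600 + 1024) = 8√66, so the distance is |112|/(8√66) = 7√66/33.

7√66/33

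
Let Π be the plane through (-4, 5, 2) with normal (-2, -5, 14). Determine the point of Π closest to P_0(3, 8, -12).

(1, 3, 2)

n = (-2, -5, 14), |n|² = 225, and n·P_0 − 11 = -225.
t = -225/225 = -1, so the foot is P_0 − t·n = (3, 8, -12) − (-1)·(-2, -5, 14) = (1, 3, 2).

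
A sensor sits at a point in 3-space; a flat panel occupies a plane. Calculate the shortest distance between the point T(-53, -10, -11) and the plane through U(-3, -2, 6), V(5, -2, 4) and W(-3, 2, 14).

6

UV = (8, 0, -2) and UW = (0, 4, 8), so a normal is n = UV × UW = (8, -64, 32).
n = (8, -64, 32); n·P − 296 = -432; |n| = 72; distance = 432/72 = 6.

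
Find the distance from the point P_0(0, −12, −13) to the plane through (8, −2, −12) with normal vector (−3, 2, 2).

The plane has equation n·(r − (8, −2, −12)) = 0, i.e. n·r = -52.
d = |(-3)·0 + 2·(-12) + 2·(-13) − (-52)| / √(9 + 4 + 4) = |2| / √17 = 2√17/17.

2/√17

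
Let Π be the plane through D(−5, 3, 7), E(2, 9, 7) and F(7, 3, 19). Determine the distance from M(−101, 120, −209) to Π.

9

DE = (7, 6, 0) and DF = (12, 0, 12), so a normal is n = DE × DF = (72, −84, −72).
n = (72, −84, −72); n·P − (-1116) = -1188; |n| = 132; distance = 1188/132 = 9.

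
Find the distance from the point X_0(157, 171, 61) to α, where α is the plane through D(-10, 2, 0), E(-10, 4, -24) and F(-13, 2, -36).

5

DE = (0, 2, -24) and DF = (-3, 0, -36), so a normal is n = DE × DF = (-72, 72, 6).
Then n·(157, 171, 61) - 864 = 510.
|n| = √(5184 + 5184 + 36) = 102, so the distance is |510|/102 = 5.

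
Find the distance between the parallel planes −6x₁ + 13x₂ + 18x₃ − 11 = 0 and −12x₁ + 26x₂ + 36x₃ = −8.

Divide the second equation by 2 to match normals: −6x₁ + 13x₂ + 18x₃ = -4.
With common normal n = (−6, 13, 18) (|n| = 23), the distance is |11 − (-4)|/|n| = 15/23.

15/23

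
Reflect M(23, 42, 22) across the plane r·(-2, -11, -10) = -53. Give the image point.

(11, -24, -38)

With n = (-2, -11, -10), the signed offset is (n·M − (-53))/|n|² = -675/225 = -3.
M' = M − 2t·n = (23, 42, 22) − (-6)·(-2, -11, -10) = (11, -24, -38).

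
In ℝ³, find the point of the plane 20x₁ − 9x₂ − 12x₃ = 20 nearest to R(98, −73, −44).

(-2, -28, 16)

The perpendicular from R has direction n = (20, −9, −12): r = (98, −73, −44) + μ(20, −9, −12).
Substitute into the plane: n·(R + μn) = 20 gives 3145 + 625μ = 20, so μ = -5.
Foot = (98, −73, −44) + (-5)·(20, −9, −12) = (−2, −28, 16).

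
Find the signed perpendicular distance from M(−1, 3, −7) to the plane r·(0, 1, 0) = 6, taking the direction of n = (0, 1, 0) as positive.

-3

n·M − 6 = -3.
|n| = 1, so the signed distance is -3/1 = -3.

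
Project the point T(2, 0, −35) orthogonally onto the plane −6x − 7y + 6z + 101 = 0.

(-4, -7, -29)

n = (−6, −7, 6), |n|² = 121, and n·T − (-101) = -121.
t = -121/121 = -1, so the foot is T − t·n = (2, 0, −35) − (-1)·(−6, −7, 6) = (−4, −7, −29).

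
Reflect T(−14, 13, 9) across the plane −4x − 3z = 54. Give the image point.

With n = (−4, 0, −3), the signed offset is (n·T − 54)/|n|² = -25/25 = -1.
T' = T − 2t·n = (−14, 13, 9) − (-2)·(−4, 0, −3) = (−22, 13, 3).

(-22, 13, 3)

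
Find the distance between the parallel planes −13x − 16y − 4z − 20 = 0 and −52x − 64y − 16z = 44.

3/7

Divide the second equation by 4 to match normals: −13x − 16y − 4z = 11.
With common normal n = (−13, −16, −4) (|n| = 21), the distance is |20 − 11|/|n| = 9/21 = 3/7.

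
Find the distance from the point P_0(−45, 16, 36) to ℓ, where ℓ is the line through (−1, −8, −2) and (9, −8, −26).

A direction vector is d = (10, 0, −24).
AP = (−44, 24, 38), and AP × d = (−576, −676, −240).
|AP × d|² = 846352 and |d|² = 676, so the distance is √(846352/676) = √1252 = 2√313.

2√313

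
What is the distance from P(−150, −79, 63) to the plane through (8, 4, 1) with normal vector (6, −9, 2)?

The plane has equation n·(r − (8, 4, 1)) = 0, i.e. n·r = 14.
Then n·(−150, −79, 63) − 14 = −77.
|n| = √(36 + 81 + 4) = 11, so the distance is |-77|/11 = 7.

7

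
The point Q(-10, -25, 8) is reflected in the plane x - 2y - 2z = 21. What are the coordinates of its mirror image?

n = (1, -2, -2), |n|² = 9, n·Q − 21 = 3, so t = 3/9 = 1/3.
Foot F = Q − (1/3)·n = (-31/3, -73/3, 26/3); the reflection is 2F − Q = (-32/3, -71/3, 28/3).

(-32/3, -71/3, 28/3)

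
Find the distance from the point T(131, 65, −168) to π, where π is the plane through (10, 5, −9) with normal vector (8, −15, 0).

4

The plane has equation n·(r − (10, 5, −9)) = 0, i.e. n·r = 5.
d = |8·131 + (-15)·65 − 5| / √(64 + 225 + 0) = |68| / 17 = 4.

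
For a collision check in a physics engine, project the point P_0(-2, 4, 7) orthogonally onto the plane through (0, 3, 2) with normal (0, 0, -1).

(-2, 4, 2)

n = (0, 0, -1), |n|² = 1, and n·P_0 − (-2) = -5.
t = -5/1 = -5, so the foot is P_0 − t·n = (-2, 4, 7) − (-5)·(0, 0, -1) = (-2, 4, 2).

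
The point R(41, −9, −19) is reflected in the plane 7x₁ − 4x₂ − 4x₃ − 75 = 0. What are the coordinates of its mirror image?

With n = (7, −4, −4), the signed offset is (n·R − 75)/|n|² = 324/81 = 4.
R' = R − 2t·n = (41, −9, −19) − 8·(7, −4, −4) = (−15, 23, 13).

(-15, 23, 13)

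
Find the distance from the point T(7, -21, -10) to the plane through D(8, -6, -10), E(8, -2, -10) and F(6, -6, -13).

3/√13

DE = (0, 4, 0) and DF = (-2, 0, -3), so a normal is n = DE × DF = (-12, 0, 8).
d = |(-12)·7 + 8·(-10) − (-176)| / √(144 + 0 + 64) = |12| / (4√13) = 3√13/13.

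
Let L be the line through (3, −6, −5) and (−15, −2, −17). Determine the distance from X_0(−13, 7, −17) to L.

√85

A direction vector is d = (−18, 4, −12).
AP = (−16, 13, −12); AP·d = 484, |AP|² = 569, |d|² = 484.
distance² = |AP|² − (AP·d)²/|d|² = 569 − 234256/484 = 85, so the distance is √85.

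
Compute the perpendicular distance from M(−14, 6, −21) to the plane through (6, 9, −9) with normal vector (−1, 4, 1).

2√2/3

The plane has equation n·(r − (6, 9, −9)) = 0, i.e. n·r = 21.
d = |(-1)·(-14) + 4·6 + 1·(-21) − 21| / √(1 + 16 + 1) = |-4| / (3√2) = 2√2/3.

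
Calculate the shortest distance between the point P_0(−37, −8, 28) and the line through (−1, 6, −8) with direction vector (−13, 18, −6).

2√697

Direction vector d = (−13, 18, −6).
AP = (−36, −14, 36); AP·d = 0, |AP|² = 2788, |d|² = 529.
distance² = |AP|² − (AP·d)²/|d|² = 2788 − 0/529 = 2788, so the distance is 2√697.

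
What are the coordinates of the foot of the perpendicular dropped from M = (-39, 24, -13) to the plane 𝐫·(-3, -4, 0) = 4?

(-924/25, 668/25, -13)

The perpendicular from M has direction n = (-3, -4, 0): r = (-39, 24, -13) + t(-3, -4, 0).
Substitute into the plane: n·(M + tn) = 4 gives 21 + 25t = 4, so t = -17/25.
Foot = (-39, 24, -13) + (-17/25)·(-3, -4, 0) = (-924/25, 668/25, -13).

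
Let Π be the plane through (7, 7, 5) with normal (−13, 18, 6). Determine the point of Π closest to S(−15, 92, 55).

(37, 20, 31)

The perpendicular from S has direction n = (−13, 18, 6): r = (−15, 92, 55) + λ(−13, 18, 6).
Substitute into the plane: n·(S + λn) = 65 gives 2181 + 529λ = 65, so λ = -4.
Foot = (−15, 92, 55) + (-4)·(−13, 18, 6) = (37, 20, 31).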